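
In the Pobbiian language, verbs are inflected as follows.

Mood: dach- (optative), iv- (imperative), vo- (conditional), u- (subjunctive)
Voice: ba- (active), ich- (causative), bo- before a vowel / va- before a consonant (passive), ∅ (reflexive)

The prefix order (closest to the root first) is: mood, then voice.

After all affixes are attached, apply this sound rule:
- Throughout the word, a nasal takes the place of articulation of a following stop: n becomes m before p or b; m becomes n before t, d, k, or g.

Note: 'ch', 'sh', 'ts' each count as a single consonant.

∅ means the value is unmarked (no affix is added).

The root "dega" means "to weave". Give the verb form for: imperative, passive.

Attach mood imperative iv- → ivdega.
Attach voice passive bo- (before vowel 'i') → boivdega.
Nasal assimilation: no change.

boivdega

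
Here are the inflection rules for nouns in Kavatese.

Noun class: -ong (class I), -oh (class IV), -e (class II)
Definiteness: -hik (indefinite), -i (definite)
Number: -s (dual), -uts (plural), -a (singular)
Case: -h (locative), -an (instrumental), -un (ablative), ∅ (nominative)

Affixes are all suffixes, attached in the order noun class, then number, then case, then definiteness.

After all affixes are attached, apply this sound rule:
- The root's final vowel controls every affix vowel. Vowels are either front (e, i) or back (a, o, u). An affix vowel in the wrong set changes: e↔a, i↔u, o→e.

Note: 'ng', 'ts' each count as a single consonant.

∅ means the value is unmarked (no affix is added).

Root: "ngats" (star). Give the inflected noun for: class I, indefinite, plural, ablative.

Attach noun class class I -ong → ngatsong.
Attach number plural -uts → ngatsonguts.
Attach case ablative -un → ngatsongutsun.
Attach definiteness indefinite -hik → ngatsongutsunhik.
Apply vowel harmony: ngatsongutsunhik → ngatsongutsunhuk.

ngatsongutsunhuk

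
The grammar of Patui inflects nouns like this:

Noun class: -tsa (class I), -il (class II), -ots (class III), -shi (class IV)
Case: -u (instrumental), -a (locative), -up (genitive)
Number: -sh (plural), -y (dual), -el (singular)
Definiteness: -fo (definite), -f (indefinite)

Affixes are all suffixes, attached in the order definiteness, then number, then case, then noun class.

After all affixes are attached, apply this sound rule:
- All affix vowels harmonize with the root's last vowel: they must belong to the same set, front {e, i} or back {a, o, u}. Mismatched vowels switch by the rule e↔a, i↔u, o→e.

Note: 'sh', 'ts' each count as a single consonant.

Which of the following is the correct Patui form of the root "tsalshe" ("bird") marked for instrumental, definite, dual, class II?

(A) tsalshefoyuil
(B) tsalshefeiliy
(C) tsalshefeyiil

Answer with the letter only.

C

Attach definiteness definite -fo → tsalshefo.
Attach number dual -y → tsalshefoy.
Attach case instrumental -u → tsalshefoyu.
Attach noun class class II -il → tsalshefoyuil.
Apply vowel harmony: tsalshefoyuil → tsalshefeyiil.
So the correct form is tsalshefeyiil, option (C).
(B) tsalshefeiliy is wrong: it has the affixes in the wrong order.
(A) tsalshefoyuil is wrong: it fails to apply the sound rule(s).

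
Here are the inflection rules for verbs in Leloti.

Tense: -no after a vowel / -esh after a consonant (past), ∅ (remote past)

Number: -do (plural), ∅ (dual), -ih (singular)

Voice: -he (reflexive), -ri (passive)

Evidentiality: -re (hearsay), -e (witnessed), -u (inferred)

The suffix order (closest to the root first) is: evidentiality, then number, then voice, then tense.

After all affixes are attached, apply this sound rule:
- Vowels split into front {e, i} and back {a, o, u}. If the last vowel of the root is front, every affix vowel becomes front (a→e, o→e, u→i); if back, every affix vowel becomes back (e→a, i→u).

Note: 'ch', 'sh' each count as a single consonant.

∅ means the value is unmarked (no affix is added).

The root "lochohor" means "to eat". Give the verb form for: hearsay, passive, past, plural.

Attach evidentiality hearsay -re → lochohorre.
Attach number plural -do → lochohorredo.
Attach voice passive -ri → lochohorredori.
Attach tense past -no (after vowel 'i') → lochohorredorino.
Apply vowel harmony: lochohorredorino → lochohorradoruno.

lochohorradoruno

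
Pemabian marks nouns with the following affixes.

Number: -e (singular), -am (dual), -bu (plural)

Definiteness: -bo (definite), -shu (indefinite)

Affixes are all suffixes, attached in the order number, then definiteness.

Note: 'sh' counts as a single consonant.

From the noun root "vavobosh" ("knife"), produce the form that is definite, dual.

Attach number dual -am → vavobosham.
Attach definiteness definite -bo → vavoboshambo.

vavoboshambo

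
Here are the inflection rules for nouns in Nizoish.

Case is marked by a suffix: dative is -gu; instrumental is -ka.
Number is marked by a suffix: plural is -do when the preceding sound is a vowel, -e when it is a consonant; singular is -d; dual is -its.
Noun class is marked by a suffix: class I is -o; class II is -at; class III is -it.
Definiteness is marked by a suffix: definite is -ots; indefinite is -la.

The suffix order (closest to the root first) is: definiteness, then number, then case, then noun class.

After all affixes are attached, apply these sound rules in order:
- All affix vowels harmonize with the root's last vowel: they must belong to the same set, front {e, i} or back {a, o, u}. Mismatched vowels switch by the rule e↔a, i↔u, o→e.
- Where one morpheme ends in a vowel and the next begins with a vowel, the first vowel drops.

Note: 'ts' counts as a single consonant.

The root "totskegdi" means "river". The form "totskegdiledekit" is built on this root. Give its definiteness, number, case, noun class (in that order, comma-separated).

Segment: totskegdi-la-do-ka-it.
definiteness: -la → indefinite.
number: -do/e → plural.
case: -ka → instrumental.
noun class: -it → class III.

indefinite, plural, instrumental, class III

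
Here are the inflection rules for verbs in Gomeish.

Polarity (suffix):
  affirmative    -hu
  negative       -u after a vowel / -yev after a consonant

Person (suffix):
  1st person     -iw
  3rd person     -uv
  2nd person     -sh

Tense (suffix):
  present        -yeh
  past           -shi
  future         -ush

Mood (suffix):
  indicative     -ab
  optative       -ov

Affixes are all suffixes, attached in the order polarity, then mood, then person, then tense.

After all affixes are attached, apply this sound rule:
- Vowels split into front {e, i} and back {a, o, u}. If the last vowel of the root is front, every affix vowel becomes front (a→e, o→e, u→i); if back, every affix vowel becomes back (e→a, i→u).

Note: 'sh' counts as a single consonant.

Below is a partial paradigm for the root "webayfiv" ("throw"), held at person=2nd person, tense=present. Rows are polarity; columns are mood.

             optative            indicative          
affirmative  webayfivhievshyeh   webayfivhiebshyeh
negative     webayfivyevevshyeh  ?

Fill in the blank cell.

webayfivyevebshyeh

Attach polarity negative -yev (after consonant 'v') → webayfivyev.
Attach mood indicative -ab → webayfivyevab.
Attach person 2nd person -sh → webayfivyevabsh.
Attach tense present -yeh → webayfivyevabshyeh.
Apply vowel harmony: webayfivyevabshyeh → webayfivyevebshyeh.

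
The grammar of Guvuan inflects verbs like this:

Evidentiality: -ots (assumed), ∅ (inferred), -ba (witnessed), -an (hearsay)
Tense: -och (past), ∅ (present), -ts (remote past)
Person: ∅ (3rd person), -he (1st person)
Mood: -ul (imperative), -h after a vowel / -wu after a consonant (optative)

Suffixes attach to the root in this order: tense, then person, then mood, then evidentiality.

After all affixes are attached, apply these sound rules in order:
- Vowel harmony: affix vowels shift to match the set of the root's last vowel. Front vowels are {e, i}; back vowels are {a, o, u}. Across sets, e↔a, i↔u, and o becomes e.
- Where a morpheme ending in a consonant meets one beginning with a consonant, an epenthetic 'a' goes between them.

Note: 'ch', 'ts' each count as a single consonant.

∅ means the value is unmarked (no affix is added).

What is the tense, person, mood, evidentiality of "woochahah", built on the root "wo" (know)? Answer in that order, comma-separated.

Segment: wo-och-he-h.
tense: -och → past.
person: -he → 1st person.
mood: -h/wu → optative.
evidentiality: ∅ → inferred.

past, 1st person, optative, inferred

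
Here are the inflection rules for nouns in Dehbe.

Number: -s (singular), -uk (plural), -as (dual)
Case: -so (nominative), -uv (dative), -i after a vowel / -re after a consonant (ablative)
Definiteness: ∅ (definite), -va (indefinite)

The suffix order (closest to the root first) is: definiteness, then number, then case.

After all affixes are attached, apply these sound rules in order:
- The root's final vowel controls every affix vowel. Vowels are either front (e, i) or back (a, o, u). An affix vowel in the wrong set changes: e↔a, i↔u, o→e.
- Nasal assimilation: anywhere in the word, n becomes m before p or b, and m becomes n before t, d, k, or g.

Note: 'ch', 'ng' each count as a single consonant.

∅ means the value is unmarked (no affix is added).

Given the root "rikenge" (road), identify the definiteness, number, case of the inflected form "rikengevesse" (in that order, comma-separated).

Segment: rikenge-va-s-so.
definiteness: -va → indefinite.
number: -s → singular.
case: -so → nominative.

indefinite, singular, nominative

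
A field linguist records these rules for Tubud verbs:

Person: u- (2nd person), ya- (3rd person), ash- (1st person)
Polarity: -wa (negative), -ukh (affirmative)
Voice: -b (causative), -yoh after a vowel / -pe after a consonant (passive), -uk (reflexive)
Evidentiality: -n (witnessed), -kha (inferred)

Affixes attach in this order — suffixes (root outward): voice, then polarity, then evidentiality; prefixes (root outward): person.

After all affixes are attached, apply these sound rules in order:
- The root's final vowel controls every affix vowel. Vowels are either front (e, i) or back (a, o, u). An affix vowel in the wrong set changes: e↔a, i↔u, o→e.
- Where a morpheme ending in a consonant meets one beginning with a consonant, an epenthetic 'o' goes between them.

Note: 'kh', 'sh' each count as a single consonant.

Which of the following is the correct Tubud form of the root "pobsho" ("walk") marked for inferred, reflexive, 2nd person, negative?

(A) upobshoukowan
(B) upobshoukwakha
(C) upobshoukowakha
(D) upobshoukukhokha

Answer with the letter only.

Attach voice reflexive -uk → pobshouk.
Attach polarity negative -wa → pobshoukwa.
Attach person 2nd person u- → upobshoukwa.
Attach evidentiality inferred -kha → upobshoukwakha.
Vowel harmony: no change.
Apply epenthesis: upobshoukwakha → upobshoukowakha.
So the correct form is upobshoukowakha, option (C).
(B) upobshoukwakha is wrong: it fails to apply the sound rule(s).
(A) upobshoukowan is wrong: it uses witnessed instead of inferred for evidentiality.
(D) upobshoukukhokha is wrong: it uses affirmative instead of negative for polarity.

C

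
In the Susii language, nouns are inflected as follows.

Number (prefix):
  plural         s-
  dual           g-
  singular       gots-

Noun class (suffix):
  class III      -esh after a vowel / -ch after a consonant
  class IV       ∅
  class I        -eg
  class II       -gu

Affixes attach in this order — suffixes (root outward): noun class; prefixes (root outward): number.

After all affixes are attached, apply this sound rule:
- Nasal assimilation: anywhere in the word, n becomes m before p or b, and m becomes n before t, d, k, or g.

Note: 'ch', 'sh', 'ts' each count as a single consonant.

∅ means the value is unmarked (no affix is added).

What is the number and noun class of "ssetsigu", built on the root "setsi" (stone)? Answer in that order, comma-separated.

plural, class II

Segment: s-setsi-gu.
number: s- → plural.
noun class: -gu → class II.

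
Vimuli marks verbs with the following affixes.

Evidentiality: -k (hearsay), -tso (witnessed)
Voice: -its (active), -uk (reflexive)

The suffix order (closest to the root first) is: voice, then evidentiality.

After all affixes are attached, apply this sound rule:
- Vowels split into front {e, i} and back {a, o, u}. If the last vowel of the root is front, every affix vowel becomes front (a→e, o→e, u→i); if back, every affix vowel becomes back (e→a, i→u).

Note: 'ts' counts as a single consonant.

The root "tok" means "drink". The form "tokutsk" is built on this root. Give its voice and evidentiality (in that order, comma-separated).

Segment: tok-its-k.
voice: -its → active.
evidentiality: -k → hearsay.

active, hearsay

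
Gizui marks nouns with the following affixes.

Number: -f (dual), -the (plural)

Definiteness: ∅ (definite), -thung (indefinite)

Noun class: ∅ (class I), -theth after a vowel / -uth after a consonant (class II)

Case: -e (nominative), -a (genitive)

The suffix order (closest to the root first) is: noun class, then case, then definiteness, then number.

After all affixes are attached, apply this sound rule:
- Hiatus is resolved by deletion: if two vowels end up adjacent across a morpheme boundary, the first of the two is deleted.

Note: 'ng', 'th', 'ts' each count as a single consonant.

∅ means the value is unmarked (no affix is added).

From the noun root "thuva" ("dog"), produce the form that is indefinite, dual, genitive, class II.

thuvathethathungf

Attach noun class class II -theth (after vowel 'a') → thuvatheth.
Attach case genitive -a → thuvathetha.
Attach definiteness indefinite -thung → thuvathethathung.
Attach number dual -f → thuvathethathungf.
Vowel deletion: no change.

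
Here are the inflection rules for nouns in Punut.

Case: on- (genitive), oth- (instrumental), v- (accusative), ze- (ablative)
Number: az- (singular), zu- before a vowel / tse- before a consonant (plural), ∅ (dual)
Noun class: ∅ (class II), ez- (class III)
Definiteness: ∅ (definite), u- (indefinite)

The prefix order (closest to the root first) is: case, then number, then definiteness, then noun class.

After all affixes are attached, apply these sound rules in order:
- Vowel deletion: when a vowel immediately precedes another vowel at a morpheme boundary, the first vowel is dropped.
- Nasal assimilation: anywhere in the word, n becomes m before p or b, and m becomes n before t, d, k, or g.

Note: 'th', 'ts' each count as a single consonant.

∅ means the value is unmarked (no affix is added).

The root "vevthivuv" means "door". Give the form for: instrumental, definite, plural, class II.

Attach case instrumental oth- → othvevthivuv.
Attach number plural zu- (before vowel 'o') → zuothvevthivuv.
definiteness = definite: zero marking, form stays zuothvevthivuv.
noun class = class II: zero marking, form stays zuothvevthivuv.
Apply vowel deletion: zuothvevthivuv → zothvevthivuv.
Nasal assimilation: no change.

zothvevthivuv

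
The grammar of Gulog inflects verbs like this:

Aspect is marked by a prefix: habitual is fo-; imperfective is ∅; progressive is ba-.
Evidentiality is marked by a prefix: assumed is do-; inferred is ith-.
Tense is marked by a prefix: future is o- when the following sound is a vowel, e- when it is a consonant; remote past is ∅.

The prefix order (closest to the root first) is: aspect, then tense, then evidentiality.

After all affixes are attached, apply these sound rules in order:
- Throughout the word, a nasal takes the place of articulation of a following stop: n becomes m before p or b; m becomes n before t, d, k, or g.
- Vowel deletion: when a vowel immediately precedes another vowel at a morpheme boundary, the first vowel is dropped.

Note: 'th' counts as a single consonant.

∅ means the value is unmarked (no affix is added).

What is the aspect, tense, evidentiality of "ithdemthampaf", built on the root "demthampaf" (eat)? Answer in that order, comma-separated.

imperfective, remote past, inferred

Segment: ith-demthampaf.
aspect: ∅ → imperfective.
tense: ∅ → remote past.
evidentiality: ith- → inferred.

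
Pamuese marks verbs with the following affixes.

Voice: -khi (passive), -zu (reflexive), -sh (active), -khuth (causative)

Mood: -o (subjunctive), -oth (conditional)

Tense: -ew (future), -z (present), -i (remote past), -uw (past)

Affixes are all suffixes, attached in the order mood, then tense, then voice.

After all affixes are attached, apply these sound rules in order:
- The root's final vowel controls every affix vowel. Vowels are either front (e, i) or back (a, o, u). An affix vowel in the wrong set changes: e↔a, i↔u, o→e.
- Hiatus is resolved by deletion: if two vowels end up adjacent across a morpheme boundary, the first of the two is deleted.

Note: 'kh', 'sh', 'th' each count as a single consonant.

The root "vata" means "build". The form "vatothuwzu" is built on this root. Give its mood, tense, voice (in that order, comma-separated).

Segment: vata-oth-uw-zu.
mood: -oth → conditional.
tense: -uw → past.
voice: -zu → reflexive.

conditional, past, reflexive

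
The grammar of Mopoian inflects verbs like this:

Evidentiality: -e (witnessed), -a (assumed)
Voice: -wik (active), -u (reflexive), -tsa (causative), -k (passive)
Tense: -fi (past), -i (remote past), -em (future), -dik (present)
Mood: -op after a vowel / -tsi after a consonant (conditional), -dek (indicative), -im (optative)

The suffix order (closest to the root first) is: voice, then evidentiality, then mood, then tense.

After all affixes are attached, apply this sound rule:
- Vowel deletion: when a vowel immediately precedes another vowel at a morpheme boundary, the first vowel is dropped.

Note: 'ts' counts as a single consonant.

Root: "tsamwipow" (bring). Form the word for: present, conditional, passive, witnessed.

Attach voice passive -k → tsamwipowk.
Attach evidentiality witnessed -e → tsamwipowke.
Attach mood conditional -op (after vowel 'e') → tsamwipowkeop.
Attach tense present -dik → tsamwipowkeopdik.
Apply vowel deletion: tsamwipowkeopdik → tsamwipowkopdik.

tsamwipowkopdik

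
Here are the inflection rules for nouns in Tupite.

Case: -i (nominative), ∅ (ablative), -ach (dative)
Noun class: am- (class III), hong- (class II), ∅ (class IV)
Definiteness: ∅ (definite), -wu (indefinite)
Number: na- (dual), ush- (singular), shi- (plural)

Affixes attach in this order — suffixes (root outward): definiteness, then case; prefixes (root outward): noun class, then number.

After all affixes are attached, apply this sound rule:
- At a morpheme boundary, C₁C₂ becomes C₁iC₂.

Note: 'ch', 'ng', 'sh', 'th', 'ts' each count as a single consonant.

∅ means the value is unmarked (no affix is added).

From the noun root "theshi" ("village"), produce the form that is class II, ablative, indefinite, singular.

Attach definiteness indefinite -wu → theshiwu.
Attach noun class class II hong- → hongtheshiwu.
case = ablative: zero marking, form stays hongtheshiwu.
Attach number singular ush- → ushhongtheshiwu.
Apply epenthesis: ushhongtheshiwu → ushihongitheshiwu.

ushihongitheshiwu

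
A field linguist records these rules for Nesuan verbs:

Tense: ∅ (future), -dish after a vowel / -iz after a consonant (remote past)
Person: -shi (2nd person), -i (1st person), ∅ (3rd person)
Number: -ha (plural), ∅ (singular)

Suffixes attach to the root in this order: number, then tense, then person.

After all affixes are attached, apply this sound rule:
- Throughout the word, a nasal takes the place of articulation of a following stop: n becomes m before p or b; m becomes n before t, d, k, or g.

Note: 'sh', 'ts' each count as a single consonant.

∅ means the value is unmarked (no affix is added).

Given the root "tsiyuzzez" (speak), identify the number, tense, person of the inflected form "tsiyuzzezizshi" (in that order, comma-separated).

Segment: tsiyuzzez-iz-shi.
number: ∅ → singular.
tense: -dish/iz → remote past.
person: -shi → 2nd person.

singular, remote past, 2nd person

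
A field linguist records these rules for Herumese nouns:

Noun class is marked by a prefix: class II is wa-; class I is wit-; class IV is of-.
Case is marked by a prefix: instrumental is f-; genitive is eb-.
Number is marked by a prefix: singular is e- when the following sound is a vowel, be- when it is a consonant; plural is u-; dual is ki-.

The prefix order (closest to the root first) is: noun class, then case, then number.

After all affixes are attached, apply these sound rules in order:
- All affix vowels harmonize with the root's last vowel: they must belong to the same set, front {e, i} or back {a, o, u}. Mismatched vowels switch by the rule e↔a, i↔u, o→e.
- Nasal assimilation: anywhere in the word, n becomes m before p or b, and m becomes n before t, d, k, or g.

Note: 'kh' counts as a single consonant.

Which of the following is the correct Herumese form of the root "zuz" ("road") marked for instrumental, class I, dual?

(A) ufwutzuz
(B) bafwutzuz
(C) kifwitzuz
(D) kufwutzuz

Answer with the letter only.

D

Attach noun class class I wit- → witzuz.
Attach case instrumental f- → fwitzuz.
Attach number dual ki- → kifwitzuz.
Apply vowel harmony: kifwitzuz → kufwutzuz.
Nasal assimilation: no change.
So the correct form is kufwutzuz, option (D).
(B) bafwutzuz is wrong: it uses singular instead of dual for number.
(C) kifwitzuz is wrong: it fails to apply the sound rule(s).
(A) ufwutzuz is wrong: it uses plural instead of dual for number.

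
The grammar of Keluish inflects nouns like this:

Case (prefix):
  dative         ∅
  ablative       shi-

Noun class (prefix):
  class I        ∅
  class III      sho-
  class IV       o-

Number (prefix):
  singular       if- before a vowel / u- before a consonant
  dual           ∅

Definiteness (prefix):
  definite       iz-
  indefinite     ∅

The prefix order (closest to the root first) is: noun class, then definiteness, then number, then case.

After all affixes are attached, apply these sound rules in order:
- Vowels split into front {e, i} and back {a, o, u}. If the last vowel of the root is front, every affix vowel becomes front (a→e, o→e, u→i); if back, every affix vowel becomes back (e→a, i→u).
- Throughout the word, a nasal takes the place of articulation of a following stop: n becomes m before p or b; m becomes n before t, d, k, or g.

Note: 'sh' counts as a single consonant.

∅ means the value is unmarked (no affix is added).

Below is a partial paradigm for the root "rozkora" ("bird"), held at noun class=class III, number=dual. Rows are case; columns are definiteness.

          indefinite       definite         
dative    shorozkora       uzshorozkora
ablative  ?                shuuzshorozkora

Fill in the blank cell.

shushorozkora

Attach noun class class III sho- → shorozkora.
definiteness = indefinite: zero marking, form stays shorozkora.
number = dual: zero marking, form stays shorozkora.
Attach case ablative shi- → shishorozkora.
Apply vowel harmony: shishorozkora → shushorozkora.
Nasal assimilation: no change.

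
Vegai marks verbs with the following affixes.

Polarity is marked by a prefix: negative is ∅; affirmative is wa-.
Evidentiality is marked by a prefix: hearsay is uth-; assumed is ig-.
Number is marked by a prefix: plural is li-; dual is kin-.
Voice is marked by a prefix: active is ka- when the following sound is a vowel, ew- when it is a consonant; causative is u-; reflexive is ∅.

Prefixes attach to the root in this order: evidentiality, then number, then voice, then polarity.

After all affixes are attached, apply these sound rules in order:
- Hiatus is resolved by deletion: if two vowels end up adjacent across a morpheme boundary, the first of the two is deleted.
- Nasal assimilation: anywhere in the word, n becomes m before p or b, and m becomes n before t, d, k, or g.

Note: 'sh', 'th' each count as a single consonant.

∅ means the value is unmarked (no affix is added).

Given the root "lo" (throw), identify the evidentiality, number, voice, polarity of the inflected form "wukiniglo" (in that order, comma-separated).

assumed, dual, causative, affirmative

Segment: wa-u-kin-ig-lo.
evidentiality: ig- → assumed.
number: kin- → dual.
voice: u- → causative.
polarity: wa- → affirmative.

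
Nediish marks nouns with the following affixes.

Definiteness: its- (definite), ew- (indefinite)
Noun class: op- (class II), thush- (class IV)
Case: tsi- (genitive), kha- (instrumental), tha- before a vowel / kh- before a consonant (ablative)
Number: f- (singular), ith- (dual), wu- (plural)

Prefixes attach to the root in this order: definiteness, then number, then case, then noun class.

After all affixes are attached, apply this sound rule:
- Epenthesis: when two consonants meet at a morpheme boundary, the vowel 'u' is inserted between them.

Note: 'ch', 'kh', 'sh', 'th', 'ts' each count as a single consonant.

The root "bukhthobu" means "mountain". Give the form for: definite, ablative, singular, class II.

Attach definiteness definite its- → itsbukhthobu.
Attach number singular f- → fitsbukhthobu.
Attach case ablative kh- (before consonant 'f') → khfitsbukhthobu.
Attach noun class class II op- → opkhfitsbukhthobu.
Apply epenthesis: opkhfitsbukhthobu → opukhufitsubukhthobu.

opukhufitsubukhthobu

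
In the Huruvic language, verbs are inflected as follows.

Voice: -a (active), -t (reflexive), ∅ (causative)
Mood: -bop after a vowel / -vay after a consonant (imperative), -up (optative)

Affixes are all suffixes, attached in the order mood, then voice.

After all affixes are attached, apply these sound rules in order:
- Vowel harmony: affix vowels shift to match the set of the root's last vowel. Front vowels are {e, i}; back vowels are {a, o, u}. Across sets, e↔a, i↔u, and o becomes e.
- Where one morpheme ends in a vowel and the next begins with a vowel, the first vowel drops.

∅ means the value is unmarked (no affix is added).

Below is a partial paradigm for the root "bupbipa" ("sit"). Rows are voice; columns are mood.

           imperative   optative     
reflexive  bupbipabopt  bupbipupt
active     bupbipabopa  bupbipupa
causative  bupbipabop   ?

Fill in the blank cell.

bupbipup

Attach mood optative -up → bupbipaup.
voice = causative: zero marking, form stays bupbipaup.
Vowel harmony: no change.
Apply vowel deletion: bupbipaup → bupbipup.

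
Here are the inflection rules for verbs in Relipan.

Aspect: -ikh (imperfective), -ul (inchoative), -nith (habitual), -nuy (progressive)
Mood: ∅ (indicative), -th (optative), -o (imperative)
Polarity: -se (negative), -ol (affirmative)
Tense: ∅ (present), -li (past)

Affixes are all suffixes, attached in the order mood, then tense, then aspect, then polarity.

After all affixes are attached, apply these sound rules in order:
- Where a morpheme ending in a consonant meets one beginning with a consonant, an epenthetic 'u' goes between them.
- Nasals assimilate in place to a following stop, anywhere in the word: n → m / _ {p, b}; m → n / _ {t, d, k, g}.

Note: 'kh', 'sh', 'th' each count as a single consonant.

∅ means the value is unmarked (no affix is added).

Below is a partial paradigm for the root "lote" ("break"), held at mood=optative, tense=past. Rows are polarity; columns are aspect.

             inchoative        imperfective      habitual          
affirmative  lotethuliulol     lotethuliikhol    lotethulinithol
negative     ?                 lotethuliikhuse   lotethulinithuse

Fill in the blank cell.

Attach mood optative -th → loteth.
Attach tense past -li → lotethli.
Attach aspect inchoative -ul → lotethliul.
Attach polarity negative -se → lotethliulse.
Apply epenthesis: lotethliulse → lotethuliuluse.
Nasal assimilation: no change.

lotethuliuluse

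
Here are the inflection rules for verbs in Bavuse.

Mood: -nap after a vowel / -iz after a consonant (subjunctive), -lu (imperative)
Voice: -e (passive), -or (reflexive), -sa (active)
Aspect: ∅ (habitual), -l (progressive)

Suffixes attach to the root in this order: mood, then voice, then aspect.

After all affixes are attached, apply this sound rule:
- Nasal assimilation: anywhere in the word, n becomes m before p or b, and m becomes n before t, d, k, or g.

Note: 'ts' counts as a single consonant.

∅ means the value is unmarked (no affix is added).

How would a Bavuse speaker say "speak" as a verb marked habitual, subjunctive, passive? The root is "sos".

sosize

Attach mood subjunctive -iz (after consonant 's') → sosiz.
Attach voice passive -e → sosize.
aspect = habitual: zero marking, form stays sosize.
Nasal assimilation: no change.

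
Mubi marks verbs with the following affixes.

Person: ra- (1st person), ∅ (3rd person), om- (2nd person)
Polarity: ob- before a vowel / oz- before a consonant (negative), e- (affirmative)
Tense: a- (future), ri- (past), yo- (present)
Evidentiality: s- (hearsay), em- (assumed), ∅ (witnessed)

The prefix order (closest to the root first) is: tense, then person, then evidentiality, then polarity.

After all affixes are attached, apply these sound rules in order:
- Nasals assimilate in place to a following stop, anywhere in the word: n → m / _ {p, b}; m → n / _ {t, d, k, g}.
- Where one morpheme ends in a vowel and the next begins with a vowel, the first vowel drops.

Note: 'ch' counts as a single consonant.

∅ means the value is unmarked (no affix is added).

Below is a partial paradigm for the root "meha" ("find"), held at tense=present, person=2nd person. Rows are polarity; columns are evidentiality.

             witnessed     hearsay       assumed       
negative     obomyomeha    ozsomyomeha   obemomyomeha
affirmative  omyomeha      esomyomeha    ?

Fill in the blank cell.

Attach tense present yo- → yomeha.
Attach person 2nd person om- → omyomeha.
Attach evidentiality assumed em- → emomyomeha.
Attach polarity affirmative e- → eemomyomeha.
Nasal assimilation: no change.
Apply vowel deletion: eemomyomeha → emomyomeha.

emomyomeha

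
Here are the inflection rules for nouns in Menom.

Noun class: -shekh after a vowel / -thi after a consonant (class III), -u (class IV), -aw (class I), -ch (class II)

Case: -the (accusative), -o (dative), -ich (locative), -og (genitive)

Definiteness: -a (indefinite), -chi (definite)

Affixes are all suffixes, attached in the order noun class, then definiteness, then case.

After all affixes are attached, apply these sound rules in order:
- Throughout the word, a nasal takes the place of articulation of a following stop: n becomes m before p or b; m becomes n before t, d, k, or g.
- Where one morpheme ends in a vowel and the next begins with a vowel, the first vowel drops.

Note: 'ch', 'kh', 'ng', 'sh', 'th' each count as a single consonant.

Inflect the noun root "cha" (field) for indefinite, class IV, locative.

chich

Attach noun class class IV -u → chau.
Attach definiteness indefinite -a → chaua.
Attach case locative -ich → chauaich.
Nasal assimilation: no change.
Apply vowel deletion: chauaich → chich.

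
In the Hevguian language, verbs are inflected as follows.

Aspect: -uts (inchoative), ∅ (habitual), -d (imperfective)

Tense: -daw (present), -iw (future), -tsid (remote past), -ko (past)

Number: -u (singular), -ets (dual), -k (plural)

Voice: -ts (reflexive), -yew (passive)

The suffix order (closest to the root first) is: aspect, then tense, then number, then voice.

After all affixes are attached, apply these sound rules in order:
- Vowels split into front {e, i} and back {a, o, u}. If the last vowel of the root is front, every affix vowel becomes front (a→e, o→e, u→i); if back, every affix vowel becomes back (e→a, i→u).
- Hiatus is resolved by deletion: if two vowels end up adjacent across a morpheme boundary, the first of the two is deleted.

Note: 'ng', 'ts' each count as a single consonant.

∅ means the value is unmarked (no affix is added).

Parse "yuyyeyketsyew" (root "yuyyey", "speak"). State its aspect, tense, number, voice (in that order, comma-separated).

habitual, past, dual, passive

Segment: yuyyey-ko-ets-yew.
aspect: ∅ → habitual.
tense: -ko → past.
number: -ets → dual.
voice: -yew → passive.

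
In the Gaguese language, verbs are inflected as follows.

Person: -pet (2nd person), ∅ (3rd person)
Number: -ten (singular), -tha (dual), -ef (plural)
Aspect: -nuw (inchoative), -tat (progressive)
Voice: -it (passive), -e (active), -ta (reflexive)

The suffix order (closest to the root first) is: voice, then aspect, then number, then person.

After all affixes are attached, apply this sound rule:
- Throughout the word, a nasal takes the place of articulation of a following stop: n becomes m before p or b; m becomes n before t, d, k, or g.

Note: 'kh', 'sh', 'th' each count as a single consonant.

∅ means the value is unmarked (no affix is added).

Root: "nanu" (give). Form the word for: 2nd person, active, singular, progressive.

Attach voice active -e → nanue.
Attach aspect progressive -tat → nanuetat.
Attach number singular -ten → nanuetatten.
Attach person 2nd person -pet → nanuetattenpet.
Apply nasal assimilation: nanuetattenpet → nanuetattempet.

nanuetattempet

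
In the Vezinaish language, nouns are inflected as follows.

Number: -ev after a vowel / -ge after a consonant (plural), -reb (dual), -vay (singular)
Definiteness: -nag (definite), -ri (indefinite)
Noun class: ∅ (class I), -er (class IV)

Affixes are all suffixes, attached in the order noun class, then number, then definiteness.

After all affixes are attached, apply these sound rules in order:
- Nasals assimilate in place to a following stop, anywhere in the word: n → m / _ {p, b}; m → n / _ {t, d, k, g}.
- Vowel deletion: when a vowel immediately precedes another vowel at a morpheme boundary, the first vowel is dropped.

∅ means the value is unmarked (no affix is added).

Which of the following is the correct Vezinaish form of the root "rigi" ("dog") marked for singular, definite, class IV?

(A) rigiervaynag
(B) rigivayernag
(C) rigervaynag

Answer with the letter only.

C

Attach noun class class IV -er → rigier.
Attach number singular -vay → rigiervay.
Attach definiteness definite -nag → rigiervaynag.
Nasal assimilation: no change.
Apply vowel deletion: rigiervaynag → rigervaynag.
So the correct form is rigervaynag, option (C).
(A) rigiervaynag is wrong: it fails to apply the sound rule(s).
(B) rigivayernag is wrong: it has the affixes in the wrong order.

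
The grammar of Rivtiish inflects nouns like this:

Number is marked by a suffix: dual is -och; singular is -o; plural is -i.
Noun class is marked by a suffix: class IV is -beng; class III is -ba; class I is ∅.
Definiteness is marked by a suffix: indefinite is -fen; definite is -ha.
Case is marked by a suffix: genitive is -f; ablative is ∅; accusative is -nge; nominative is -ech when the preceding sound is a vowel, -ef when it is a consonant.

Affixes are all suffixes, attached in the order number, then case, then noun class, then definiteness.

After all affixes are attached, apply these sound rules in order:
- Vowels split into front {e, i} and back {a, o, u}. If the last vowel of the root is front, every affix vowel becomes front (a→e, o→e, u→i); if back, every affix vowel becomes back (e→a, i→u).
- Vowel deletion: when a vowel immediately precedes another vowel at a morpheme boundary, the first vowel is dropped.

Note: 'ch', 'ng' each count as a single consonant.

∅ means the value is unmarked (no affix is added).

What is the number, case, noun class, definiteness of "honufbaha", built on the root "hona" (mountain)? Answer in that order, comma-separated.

Segment: hona-i-f-ba-ha.
number: -i → plural.
case: -f → genitive.
noun class: -ba → class III.
definiteness: -ha → definite.

plural, genitive, class III, definite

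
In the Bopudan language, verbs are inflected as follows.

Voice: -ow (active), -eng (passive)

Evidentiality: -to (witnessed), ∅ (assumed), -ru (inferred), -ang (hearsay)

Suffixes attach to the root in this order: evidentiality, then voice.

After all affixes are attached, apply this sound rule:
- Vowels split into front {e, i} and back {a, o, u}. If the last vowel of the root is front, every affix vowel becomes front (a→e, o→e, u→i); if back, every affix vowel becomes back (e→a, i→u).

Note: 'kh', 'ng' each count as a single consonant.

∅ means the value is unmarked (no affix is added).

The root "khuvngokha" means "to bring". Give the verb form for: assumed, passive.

evidentiality = assumed: zero marking, form stays khuvngokha.
Attach voice passive -eng → khuvngokhaeng.
Apply vowel harmony: khuvngokhaeng → khuvngokhaang.

khuvngokhaang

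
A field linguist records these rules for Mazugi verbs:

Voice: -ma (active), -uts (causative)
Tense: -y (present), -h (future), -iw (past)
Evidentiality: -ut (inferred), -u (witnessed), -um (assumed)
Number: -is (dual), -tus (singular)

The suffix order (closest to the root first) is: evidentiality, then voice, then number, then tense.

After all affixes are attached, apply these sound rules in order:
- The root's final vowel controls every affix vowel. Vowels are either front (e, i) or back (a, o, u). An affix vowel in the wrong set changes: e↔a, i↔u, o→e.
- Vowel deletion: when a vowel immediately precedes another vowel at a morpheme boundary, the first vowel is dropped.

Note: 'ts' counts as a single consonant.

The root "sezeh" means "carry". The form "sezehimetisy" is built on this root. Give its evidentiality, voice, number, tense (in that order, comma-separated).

witnessed, active, singular, present

Segment: sezeh-u-ma-tus-y.
evidentiality: -u → witnessed.
voice: -ma → active.
number: -tus → singular.
tense: -y → present.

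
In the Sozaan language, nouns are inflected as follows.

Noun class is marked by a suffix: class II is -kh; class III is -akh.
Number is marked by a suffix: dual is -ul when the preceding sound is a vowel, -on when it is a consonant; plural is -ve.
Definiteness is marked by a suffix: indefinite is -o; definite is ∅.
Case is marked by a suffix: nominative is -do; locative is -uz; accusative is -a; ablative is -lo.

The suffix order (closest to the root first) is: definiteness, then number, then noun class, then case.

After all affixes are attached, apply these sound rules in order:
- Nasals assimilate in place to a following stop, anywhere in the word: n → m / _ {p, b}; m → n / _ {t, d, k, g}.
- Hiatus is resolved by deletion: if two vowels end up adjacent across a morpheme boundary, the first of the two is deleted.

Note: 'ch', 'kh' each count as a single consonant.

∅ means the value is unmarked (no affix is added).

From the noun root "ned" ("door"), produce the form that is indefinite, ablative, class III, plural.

nedovakhlo

Attach definiteness indefinite -o → nedo.
Attach number plural -ve → nedove.
Attach noun class class III -akh → nedoveakh.
Attach case ablative -lo → nedoveakhlo.
Nasal assimilation: no change.
Apply vowel deletion: nedoveakhlo → nedovakhlo.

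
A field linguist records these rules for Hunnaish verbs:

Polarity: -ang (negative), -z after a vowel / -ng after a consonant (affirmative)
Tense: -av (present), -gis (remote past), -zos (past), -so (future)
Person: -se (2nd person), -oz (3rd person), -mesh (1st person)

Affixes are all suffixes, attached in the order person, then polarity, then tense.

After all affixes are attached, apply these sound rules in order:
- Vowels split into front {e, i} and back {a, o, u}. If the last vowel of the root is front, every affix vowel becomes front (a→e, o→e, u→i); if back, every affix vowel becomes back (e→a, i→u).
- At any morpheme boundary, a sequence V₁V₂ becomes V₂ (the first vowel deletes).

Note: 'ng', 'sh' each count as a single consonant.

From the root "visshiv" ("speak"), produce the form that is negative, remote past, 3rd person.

visshivezenggis

Attach person 3rd person -oz → visshivoz.
Attach polarity negative -ang → visshivozang.
Attach tense remote past -gis → visshivozanggis.
Apply vowel harmony: visshivozanggis → visshivezenggis.
Vowel deletion: no change.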